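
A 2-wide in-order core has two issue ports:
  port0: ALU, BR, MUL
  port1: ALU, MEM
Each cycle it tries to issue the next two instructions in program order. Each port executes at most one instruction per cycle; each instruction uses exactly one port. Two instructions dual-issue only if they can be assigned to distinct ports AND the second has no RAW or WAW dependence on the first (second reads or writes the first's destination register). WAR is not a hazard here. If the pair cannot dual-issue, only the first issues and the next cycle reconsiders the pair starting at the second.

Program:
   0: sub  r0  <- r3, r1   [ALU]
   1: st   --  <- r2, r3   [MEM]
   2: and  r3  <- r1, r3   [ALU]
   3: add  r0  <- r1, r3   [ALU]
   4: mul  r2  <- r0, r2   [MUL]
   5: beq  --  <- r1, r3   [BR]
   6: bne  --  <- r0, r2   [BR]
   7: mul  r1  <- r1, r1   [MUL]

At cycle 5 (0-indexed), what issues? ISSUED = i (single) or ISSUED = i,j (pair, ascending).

ISSUED = 6

  cy0 -> i0+i1 (sub/st) dual
  cy1 -> i2 (and) RAW r3
  cy2 -> i3 (add) RAW r0
  cy3 -> i4 (mul) no-port MUL/BR
  cy4 -> i5 (beq) no-port BR/BR
  cy5 -> i6 (bne) no-port BR/MUL
  cy6 -> i7 (mul) tail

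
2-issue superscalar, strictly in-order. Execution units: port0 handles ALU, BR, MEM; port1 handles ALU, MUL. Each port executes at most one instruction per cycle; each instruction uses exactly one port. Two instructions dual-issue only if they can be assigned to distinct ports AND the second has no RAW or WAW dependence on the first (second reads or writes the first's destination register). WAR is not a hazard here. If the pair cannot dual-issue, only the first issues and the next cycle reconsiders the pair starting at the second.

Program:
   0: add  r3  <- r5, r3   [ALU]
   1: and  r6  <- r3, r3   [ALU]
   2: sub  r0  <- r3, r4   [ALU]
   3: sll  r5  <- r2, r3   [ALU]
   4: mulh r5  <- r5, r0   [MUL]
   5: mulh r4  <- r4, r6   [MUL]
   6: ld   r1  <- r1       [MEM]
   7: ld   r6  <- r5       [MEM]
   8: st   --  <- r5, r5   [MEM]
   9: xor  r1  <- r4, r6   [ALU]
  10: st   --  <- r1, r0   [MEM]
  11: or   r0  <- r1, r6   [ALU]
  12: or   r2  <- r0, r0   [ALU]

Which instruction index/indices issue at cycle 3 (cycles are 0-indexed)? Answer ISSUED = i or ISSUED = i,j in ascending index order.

ISSUED = 4

t=0 i0:add ; RAW r3
t=1 i1+i2:and sub ; pair
t=2 i3:sll ; RAW+WAW r5
t=3 i4:mulh ; no-port MUL/MUL
t=4 i5+i6:mulh ld ; pair
t=5 i7:ld ; no-port MEM/MEM
t=6 i8+i9:st xor ; pair
t=7 i10+i11:st or ; pair
t=8 i12:or ; tail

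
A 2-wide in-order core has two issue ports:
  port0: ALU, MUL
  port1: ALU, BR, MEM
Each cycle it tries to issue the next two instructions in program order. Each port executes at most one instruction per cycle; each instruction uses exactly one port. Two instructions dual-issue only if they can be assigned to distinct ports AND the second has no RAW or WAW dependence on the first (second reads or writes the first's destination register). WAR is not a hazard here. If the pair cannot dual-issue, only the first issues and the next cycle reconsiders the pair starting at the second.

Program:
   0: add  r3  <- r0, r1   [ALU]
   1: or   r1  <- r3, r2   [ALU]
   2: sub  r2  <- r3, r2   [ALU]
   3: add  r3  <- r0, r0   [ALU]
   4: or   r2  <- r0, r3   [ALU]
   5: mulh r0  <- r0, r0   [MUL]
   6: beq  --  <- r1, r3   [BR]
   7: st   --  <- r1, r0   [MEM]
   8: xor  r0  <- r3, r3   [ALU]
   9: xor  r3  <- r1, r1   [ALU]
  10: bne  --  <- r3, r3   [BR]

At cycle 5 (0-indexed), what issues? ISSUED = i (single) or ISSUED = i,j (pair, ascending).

#0 head=0: add i0 RAW r3
#1 head=1: or;sub i1/i2 dual
#2 head=3: add i3 RAW r3
#3 head=4: or;mulh i4/i5 dual
#4 head=6: beq i6 no-port BR/MEM
#5 head=7: st;xor i7/i8 dual
#6 head=9: xor i9 RAW r3
#7 head=10: bne i10 tail

ISSUED = 7,8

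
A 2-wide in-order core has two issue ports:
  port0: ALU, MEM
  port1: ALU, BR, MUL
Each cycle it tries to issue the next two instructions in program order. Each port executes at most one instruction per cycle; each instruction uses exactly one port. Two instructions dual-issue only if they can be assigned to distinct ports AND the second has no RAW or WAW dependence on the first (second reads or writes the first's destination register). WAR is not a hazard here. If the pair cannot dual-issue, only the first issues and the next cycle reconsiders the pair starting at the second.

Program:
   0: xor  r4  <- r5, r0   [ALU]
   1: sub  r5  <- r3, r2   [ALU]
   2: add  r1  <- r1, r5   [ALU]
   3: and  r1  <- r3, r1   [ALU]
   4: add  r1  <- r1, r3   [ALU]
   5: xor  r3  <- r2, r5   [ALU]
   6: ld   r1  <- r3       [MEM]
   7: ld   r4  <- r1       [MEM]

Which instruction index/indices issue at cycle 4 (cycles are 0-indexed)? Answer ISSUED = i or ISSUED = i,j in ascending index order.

t=0 i0/i1:xor.ALU sub.ALU ; dual
t=1 i2:add.ALU ; RAW+WAW r1
t=2 i3:and.ALU ; RAW+WAW r1
t=3 i4/i5:add.ALU xor.ALU ; dual
t=4 i6:ld.MEM ; no-port MEM/MEM
t=5 i7:ld.MEM ; tail

ISSUED = 6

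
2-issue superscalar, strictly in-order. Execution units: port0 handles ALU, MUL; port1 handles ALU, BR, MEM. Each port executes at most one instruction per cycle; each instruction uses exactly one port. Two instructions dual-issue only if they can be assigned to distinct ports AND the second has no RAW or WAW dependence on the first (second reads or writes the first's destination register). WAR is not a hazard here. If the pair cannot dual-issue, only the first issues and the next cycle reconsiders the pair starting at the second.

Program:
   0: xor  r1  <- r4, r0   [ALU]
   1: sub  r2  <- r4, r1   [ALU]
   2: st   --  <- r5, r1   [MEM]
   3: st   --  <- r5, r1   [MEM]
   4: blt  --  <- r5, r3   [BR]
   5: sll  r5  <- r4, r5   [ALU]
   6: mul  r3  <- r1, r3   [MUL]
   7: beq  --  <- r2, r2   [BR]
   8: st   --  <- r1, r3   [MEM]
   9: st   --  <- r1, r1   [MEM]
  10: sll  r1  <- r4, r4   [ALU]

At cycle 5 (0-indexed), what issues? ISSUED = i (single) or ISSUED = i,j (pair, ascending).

ISSUED = 8

#0 head=0: xor i0 RAW r1
#1 head=1: sub st i1/i2 2-wide
#2 head=3: st i3 no-port MEM/BR
#3 head=4: blt sll i4/i5 2-wide
#4 head=6: mul beq i6/i7 2-wide
#5 head=8: st i8 no-port MEM/MEM
#6 head=9: st sll i9/i10 2-wide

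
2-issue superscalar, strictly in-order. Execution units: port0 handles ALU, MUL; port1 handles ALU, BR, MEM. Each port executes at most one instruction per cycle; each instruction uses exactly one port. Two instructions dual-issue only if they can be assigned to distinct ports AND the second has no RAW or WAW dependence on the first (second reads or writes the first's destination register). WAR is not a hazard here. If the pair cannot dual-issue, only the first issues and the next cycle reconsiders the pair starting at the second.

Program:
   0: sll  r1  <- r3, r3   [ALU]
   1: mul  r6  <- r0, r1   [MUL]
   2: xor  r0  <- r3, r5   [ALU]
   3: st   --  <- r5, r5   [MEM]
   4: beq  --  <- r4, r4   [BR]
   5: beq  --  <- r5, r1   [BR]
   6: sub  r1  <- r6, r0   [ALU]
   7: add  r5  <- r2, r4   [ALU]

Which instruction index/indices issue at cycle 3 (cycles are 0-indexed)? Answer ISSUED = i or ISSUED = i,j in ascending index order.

ISSUED = 4

#0 head=0: sll.ALU i0 RAW r1
#1 head=1: mul.MUL;xor.ALU i1&i2 pair
#2 head=3: st.MEM i3 no-port MEM/BR
#3 head=4: beq.BR i4 no-port BR/BR
#4 head=5: beq.BR;sub.ALU i5&i6 pair
#5 head=7: add.ALU i7 tail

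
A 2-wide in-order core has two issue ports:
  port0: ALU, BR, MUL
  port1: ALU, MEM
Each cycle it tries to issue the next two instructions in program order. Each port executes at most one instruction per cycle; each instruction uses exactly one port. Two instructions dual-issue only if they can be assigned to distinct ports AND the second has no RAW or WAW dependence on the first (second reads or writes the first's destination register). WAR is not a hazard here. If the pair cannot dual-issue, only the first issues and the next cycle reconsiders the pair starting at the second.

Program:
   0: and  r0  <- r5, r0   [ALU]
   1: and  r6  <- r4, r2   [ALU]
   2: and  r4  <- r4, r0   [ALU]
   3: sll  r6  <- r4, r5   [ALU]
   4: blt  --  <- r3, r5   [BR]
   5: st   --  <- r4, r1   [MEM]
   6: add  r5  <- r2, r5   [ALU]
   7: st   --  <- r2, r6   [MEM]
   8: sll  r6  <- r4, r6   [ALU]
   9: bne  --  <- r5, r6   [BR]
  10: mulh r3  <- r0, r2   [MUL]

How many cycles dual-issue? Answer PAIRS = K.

[0] i0/i1  and.ALU;and.ALU  -- 2-wide
[1] i2  and.ALU  -- RAW r4
[2] i3/i4  sll.ALU;blt.BR  -- 2-wide
[3] i5/i6  st.MEM;add.ALU  -- 2-wide
[4] i7/i8  st.MEM;sll.ALU  -- 2-wide
[5] i9  bne.BR  -- no-port BR/MUL
[6] i10  mulh.MUL  -- tail

PAIRS = 4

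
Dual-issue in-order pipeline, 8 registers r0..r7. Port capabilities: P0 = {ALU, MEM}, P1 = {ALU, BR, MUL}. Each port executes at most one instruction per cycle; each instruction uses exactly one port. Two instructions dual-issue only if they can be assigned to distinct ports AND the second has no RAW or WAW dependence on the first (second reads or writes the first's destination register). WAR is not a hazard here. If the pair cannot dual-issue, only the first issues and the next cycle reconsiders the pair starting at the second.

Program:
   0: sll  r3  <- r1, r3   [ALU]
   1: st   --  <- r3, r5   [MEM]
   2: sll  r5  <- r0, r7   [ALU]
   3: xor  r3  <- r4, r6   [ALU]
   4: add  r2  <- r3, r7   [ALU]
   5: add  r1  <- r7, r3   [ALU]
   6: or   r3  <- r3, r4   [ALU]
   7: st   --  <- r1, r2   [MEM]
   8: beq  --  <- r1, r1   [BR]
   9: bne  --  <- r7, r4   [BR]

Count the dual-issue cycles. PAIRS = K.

PAIRS = 3

t=0 i0:sll.ALU ; RAW r3
t=1 i1+i2:st.MEM/sll.ALU ; dual
t=2 i3:xor.ALU ; RAW r3
t=3 i4+i5:add.ALU/add.ALU ; dual
t=4 i6+i7:or.ALU/st.MEM ; dual
t=5 i8:beq.BR ; no-port BR/BR
t=6 i9:bne.BR ; tail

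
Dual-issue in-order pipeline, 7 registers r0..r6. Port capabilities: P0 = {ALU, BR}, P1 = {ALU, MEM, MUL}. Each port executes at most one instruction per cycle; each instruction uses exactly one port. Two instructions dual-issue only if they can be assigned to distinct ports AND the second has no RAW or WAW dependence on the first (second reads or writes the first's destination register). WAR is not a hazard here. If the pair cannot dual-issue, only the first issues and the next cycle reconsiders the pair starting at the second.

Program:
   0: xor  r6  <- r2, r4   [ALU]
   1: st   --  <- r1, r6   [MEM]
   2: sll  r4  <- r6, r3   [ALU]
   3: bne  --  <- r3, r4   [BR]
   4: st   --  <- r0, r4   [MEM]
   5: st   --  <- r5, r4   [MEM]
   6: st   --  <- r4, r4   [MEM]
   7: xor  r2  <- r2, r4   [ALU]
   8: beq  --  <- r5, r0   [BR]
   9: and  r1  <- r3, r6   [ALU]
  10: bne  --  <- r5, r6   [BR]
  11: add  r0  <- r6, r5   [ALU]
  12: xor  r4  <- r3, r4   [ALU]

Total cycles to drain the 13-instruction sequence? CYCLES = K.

#0 head=0: xor i0 RAW r6
#1 head=1: st;sll i1+i2 pair
#2 head=3: bne;st i3+i4 pair
#3 head=5: st i5 no-port MEM/MEM
#4 head=6: st;xor i6+i7 pair
#5 head=8: beq;and i8+i9 pair
#6 head=10: bne;add i10+i11 pair
#7 head=12: xor i12 tail

CYCLES = 8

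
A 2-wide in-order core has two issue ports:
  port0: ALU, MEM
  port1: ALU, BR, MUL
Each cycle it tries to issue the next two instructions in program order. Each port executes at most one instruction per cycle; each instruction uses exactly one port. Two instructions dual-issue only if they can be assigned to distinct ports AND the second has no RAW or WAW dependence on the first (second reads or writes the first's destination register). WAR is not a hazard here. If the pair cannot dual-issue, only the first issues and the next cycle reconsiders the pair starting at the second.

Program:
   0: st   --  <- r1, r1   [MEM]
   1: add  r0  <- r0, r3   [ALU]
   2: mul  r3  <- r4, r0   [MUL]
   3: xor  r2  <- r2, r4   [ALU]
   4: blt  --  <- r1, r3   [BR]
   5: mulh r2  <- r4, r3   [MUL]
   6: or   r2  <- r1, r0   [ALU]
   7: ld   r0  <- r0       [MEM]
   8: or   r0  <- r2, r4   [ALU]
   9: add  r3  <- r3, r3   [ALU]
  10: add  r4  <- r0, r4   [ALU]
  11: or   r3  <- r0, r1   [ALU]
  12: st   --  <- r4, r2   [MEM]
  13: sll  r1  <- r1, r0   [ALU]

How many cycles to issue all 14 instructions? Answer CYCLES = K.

CYCLES = 8

0. st add @i0,i1  | dual
1. mul xor @i2,i3  | dual
2. blt @i4  | no-port BR/MUL
3. mulh @i5  | WAW r2
4. or ld @i6,i7  | dual
5. or add @i8,i9  | dual
6. add or @i10,i11  | dual
7. st sll @i12,i13  | dual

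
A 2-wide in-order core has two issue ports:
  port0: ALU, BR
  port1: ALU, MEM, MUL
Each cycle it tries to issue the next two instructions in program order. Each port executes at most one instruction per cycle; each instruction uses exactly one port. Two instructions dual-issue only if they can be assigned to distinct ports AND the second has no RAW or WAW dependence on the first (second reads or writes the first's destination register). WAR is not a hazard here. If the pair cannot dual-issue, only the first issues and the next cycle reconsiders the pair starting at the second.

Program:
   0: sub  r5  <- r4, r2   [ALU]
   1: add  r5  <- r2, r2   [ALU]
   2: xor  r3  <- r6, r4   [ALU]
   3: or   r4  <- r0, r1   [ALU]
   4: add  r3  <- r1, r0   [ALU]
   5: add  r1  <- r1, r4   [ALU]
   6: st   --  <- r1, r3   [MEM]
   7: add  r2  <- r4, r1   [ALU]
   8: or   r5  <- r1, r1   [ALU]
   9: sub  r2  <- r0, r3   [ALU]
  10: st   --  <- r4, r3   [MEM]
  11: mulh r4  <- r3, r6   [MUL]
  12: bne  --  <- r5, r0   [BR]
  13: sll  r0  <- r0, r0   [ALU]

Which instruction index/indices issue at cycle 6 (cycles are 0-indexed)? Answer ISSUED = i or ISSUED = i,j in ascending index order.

0. sub.ALU @i0  | WAW r5
1. add.ALU+xor.ALU @i1&i2  | 2-wide
2. or.ALU+add.ALU @i3&i4  | 2-wide
3. add.ALU @i5  | RAW r1
4. st.MEM+add.ALU @i6&i7  | 2-wide
5. or.ALU+sub.ALU @i8&i9  | 2-wide
6. st.MEM @i10  | no-port MEM/MUL
7. mulh.MUL+bne.BR @i11&i12  | 2-wide
8. sll.ALU @i13  | tail

ISSUED = 10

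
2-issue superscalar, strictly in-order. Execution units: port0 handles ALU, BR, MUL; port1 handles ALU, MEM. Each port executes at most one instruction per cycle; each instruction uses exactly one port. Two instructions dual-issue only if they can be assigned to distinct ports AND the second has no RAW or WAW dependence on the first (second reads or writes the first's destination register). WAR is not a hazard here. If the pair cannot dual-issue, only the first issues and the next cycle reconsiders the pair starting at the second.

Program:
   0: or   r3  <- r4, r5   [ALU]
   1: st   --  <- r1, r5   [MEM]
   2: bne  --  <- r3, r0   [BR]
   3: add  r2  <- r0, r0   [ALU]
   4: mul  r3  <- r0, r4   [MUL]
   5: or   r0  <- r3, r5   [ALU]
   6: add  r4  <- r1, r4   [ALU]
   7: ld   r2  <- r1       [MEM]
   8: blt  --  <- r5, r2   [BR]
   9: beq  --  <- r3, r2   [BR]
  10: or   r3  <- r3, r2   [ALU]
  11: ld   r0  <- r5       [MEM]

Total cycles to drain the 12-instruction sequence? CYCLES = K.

c0: i0+i1 or st  2-wide
c1: i2+i3 bne add  2-wide
c2: i4 mul  RAW r3
c3: i5+i6 or add  2-wide
c4: i7 ld  RAW r2
c5: i8 blt  no-port BR/BR
c6: i9+i10 beq or  2-wide
c7: i11 ld  tail

CYCLES = 8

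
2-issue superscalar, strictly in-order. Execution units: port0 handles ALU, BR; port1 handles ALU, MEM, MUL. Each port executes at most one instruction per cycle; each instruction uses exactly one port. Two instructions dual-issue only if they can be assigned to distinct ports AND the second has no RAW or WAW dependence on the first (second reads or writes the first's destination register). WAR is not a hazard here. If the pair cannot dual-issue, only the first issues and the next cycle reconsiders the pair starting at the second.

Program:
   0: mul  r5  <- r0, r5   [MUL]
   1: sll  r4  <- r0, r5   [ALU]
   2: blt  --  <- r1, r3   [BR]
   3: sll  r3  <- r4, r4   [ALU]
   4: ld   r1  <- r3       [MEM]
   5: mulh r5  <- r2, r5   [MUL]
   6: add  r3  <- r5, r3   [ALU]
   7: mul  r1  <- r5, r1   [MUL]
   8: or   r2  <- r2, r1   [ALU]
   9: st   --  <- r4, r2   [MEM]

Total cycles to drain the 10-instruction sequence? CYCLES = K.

CYCLES = 8

0. mul @i0  | RAW r5
1. sll+blt @i1&i2  | dual
2. sll @i3  | RAW r3
3. ld @i4  | no-port MEM/MUL
4. mulh @i5  | RAW r5
5. add+mul @i6&i7  | dual
6. or @i8  | RAW r2
7. st @i9  | tail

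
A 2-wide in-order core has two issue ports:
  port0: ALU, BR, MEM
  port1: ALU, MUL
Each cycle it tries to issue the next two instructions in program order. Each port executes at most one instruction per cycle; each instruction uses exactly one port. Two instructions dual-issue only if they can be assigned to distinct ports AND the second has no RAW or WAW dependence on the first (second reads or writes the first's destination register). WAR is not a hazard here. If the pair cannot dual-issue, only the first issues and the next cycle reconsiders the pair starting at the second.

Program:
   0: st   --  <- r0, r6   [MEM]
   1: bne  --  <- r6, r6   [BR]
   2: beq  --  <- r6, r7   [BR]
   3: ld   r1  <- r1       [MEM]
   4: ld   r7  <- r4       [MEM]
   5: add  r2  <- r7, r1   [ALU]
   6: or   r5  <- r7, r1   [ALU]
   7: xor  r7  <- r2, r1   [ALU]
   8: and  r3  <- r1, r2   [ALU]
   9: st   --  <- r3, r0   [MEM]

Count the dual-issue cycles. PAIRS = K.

PAIRS = 2

t=0 i0:st ; no-port MEM/BR
t=1 i1:bne ; no-port BR/BR
t=2 i2:beq ; no-port BR/MEM
t=3 i3:ld ; no-port MEM/MEM
t=4 i4:ld ; RAW r7
t=5 i5&i6:add;or ; pair
t=6 i7&i8:xor;and ; pair
t=7 i9:st ; tail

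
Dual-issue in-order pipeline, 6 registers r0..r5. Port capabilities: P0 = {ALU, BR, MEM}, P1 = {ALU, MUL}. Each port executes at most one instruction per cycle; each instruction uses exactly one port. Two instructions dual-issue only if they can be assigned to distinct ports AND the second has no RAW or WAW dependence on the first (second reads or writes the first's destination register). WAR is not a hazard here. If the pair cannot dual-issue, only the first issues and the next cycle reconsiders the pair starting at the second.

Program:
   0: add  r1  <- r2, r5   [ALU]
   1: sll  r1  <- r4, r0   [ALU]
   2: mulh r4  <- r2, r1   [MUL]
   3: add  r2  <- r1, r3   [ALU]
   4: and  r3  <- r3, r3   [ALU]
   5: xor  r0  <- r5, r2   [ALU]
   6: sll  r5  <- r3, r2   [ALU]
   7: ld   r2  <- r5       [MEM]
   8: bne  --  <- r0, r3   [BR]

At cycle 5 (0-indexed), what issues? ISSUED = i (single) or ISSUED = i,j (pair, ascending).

ISSUED = 7

0. add @i0  | WAW r1
1. sll @i1  | RAW r1
2. mulh/add @i2/i3  | pair
3. and/xor @i4/i5  | pair
4. sll @i6  | RAW r5
5. ld @i7  | no-port MEM/BR
6. bne @i8  | tail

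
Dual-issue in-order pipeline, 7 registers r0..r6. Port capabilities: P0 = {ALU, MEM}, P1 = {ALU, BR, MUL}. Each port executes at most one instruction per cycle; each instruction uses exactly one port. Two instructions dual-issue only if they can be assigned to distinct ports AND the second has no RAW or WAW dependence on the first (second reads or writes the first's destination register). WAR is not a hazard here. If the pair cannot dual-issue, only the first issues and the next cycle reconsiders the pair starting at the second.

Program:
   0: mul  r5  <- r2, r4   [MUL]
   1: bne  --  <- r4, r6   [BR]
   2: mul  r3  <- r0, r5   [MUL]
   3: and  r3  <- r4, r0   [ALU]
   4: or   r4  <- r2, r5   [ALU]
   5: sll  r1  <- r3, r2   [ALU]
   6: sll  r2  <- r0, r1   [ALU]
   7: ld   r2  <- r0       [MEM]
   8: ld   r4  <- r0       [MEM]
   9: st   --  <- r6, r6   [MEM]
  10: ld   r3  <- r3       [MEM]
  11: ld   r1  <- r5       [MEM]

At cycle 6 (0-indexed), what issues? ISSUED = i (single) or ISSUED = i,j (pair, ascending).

0. mul.MUL @i0  | no-port MUL/BR
1. bne.BR @i1  | no-port BR/MUL
2. mul.MUL @i2  | WAW r3
3. and.ALU;or.ALU @i3&i4  | 2-wide
4. sll.ALU @i5  | RAW r1
5. sll.ALU @i6  | WAW r2
6. ld.MEM @i7  | no-port MEM/MEM
7. ld.MEM @i8  | no-port MEM/MEM
8. st.MEM @i9  | no-port MEM/MEM
9. ld.MEM @i10  | no-port MEM/MEM
10. ld.MEM @i11  | tail

ISSUED = 7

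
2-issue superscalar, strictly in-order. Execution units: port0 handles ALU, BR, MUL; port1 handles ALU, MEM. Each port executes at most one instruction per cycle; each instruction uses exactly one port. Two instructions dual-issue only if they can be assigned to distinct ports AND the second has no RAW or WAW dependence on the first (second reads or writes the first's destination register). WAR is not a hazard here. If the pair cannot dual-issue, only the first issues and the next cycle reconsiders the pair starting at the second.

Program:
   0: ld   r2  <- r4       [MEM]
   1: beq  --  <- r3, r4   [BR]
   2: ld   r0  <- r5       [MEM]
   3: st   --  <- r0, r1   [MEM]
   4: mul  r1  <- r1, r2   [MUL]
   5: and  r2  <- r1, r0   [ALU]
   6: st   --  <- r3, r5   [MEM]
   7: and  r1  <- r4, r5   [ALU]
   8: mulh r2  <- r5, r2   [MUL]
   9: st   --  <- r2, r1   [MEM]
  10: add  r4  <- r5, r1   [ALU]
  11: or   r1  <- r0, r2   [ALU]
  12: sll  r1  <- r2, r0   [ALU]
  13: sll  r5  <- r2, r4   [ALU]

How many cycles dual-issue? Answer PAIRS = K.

[0] i0/i1  ld/beq  -- dual
[1] i2  ld  -- no-port MEM/MEM
[2] i3/i4  st/mul  -- dual
[3] i5/i6  and/st  -- dual
[4] i7/i8  and/mulh  -- dual
[5] i9/i10  st/add  -- dual
[6] i11  or  -- WAW r1
[7] i12/i13  sll/sll  -- dual

PAIRS = 6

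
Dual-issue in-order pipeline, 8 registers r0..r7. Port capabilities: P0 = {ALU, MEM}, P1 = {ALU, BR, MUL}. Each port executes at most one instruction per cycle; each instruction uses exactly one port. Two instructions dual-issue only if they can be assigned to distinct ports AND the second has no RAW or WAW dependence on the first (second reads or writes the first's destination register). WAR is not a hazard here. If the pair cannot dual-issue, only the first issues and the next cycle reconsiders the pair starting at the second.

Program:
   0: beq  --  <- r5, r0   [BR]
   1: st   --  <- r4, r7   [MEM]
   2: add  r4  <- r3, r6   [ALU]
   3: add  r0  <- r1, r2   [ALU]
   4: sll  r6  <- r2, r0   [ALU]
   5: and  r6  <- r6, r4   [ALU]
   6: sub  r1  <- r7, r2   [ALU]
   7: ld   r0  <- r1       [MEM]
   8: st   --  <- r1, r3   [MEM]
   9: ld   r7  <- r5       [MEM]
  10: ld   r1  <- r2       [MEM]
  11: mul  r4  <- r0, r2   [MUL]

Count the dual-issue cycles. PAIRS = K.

PAIRS = 4

c0: i0/i1 beq/st  pair
c1: i2/i3 add/add  pair
c2: i4 sll  RAW+WAW r6
c3: i5/i6 and/sub  pair
c4: i7 ld  no-port MEM/MEM
c5: i8 st  no-port MEM/MEM
c6: i9 ld  no-port MEM/MEM
c7: i10/i11 ld/mul  pair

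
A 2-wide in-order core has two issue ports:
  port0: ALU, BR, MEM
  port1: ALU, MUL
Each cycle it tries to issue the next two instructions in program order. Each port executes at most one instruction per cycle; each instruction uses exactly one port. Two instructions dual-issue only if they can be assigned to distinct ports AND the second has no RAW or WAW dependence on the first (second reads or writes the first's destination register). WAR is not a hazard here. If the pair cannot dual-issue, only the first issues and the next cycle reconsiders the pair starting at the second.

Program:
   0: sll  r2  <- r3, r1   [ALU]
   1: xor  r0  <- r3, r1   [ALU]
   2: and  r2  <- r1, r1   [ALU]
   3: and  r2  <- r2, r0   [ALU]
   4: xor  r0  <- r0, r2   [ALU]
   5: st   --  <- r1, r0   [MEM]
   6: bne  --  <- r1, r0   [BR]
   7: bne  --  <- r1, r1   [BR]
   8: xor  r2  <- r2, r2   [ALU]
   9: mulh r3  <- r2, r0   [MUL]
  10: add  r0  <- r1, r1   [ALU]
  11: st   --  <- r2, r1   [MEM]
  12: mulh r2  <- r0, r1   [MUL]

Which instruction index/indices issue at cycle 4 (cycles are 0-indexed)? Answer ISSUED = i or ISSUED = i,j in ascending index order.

ISSUED = 5

0. sll.ALU;xor.ALU @i0&i1  | pair
1. and.ALU @i2  | RAW+WAW r2
2. and.ALU @i3  | RAW r2
3. xor.ALU @i4  | RAW r0
4. st.MEM @i5  | no-port MEM/BR
5. bne.BR @i6  | no-port BR/BR
6. bne.BR;xor.ALU @i7&i8  | pair
7. mulh.MUL;add.ALU @i9&i10  | pair
8. st.MEM;mulh.MUL @i11&i12  | pair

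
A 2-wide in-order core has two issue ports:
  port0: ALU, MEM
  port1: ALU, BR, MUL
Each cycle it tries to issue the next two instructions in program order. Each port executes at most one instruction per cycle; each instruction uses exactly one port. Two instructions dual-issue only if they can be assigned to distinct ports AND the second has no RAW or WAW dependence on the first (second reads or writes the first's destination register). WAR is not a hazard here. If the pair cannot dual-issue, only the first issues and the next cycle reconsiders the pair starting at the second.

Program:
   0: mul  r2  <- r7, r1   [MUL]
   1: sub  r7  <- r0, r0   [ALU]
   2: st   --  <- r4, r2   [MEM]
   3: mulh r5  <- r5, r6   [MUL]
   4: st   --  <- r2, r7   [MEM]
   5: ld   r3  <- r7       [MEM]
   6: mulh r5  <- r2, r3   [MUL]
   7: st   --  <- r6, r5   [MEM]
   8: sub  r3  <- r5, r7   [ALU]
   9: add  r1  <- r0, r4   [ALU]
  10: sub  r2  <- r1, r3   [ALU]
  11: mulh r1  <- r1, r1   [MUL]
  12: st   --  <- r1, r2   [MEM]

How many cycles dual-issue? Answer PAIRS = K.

[0] i0+i1  mul.MUL+sub.ALU  -- dual
[1] i2+i3  st.MEM+mulh.MUL  -- dual
[2] i4  st.MEM  -- no-port MEM/MEM
[3] i5  ld.MEM  -- RAW r3
[4] i6  mulh.MUL  -- RAW r5
[5] i7+i8  st.MEM+sub.ALU  -- dual
[6] i9  add.ALU  -- RAW r1
[7] i10+i11  sub.ALU+mulh.MUL  -- dual
[8] i12  st.MEM  -- tail

PAIRS = 4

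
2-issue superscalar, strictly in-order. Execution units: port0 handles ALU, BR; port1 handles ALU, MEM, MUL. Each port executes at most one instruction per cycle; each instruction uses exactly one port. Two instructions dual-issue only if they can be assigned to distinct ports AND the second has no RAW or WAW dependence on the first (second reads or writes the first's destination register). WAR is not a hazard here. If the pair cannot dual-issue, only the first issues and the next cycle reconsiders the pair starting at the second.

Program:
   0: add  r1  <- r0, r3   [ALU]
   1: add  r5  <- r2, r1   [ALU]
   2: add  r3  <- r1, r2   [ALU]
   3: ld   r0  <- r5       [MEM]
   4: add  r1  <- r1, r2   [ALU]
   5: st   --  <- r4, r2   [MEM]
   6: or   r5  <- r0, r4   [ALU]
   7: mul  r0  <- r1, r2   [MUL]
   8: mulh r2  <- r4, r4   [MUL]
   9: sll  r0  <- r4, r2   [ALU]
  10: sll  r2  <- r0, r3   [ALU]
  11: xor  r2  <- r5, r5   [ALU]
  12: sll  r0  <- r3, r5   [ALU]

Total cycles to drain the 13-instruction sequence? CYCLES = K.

CYCLES = 9

c0: i0 add  RAW r1
c1: i1/i2 add;add  pair
c2: i3/i4 ld;add  pair
c3: i5/i6 st;or  pair
c4: i7 mul  no-port MUL/MUL
c5: i8 mulh  RAW r2
c6: i9 sll  RAW r0
c7: i10 sll  WAW r2
c8: i11/i12 xor;sll  pair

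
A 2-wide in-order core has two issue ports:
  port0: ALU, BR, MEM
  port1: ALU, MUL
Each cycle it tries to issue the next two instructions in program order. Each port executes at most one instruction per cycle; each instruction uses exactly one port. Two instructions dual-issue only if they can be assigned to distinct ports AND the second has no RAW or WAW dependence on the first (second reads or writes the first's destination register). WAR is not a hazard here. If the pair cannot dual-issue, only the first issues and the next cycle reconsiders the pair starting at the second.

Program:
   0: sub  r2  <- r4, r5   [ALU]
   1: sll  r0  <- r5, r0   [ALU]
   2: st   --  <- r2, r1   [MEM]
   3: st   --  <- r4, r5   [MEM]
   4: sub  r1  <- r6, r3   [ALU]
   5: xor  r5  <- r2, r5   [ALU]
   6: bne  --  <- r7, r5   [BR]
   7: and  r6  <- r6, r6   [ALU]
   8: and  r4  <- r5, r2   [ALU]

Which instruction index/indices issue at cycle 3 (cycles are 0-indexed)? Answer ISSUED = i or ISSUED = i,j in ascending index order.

#0 head=0: sub.ALU+sll.ALU i0,i1 2-wide
#1 head=2: st.MEM i2 no-port MEM/MEM
#2 head=3: st.MEM+sub.ALU i3,i4 2-wide
#3 head=5: xor.ALU i5 RAW r5
#4 head=6: bne.BR+and.ALU i6,i7 2-wide
#5 head=8: and.ALU i8 tail

ISSUED = 5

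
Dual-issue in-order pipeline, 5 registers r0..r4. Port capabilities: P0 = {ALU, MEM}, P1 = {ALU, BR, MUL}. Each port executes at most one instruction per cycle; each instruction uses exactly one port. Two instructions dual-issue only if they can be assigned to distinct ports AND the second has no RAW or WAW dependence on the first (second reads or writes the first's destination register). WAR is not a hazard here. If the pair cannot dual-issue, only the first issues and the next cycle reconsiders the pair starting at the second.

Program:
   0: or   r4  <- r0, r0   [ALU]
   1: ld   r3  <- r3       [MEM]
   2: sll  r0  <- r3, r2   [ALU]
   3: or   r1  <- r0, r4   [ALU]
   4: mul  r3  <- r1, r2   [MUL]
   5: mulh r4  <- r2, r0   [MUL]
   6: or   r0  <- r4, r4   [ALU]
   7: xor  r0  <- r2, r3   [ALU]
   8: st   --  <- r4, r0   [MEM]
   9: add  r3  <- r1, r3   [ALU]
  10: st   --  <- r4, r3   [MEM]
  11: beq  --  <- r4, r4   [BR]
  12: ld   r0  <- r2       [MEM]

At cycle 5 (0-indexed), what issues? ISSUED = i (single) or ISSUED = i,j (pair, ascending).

ISSUED = 6

#0 head=0: or.ALU;ld.MEM i0,i1 dual
#1 head=2: sll.ALU i2 RAW r0
#2 head=3: or.ALU i3 RAW r1
#3 head=4: mul.MUL i4 no-port MUL/MUL
#4 head=5: mulh.MUL i5 RAW r4
#5 head=6: or.ALU i6 WAW r0
#6 head=7: xor.ALU i7 RAW r0
#7 head=8: st.MEM;add.ALU i8,i9 dual
#8 head=10: st.MEM;beq.BR i10,i11 dual
#9 head=12: ld.MEM i12 tail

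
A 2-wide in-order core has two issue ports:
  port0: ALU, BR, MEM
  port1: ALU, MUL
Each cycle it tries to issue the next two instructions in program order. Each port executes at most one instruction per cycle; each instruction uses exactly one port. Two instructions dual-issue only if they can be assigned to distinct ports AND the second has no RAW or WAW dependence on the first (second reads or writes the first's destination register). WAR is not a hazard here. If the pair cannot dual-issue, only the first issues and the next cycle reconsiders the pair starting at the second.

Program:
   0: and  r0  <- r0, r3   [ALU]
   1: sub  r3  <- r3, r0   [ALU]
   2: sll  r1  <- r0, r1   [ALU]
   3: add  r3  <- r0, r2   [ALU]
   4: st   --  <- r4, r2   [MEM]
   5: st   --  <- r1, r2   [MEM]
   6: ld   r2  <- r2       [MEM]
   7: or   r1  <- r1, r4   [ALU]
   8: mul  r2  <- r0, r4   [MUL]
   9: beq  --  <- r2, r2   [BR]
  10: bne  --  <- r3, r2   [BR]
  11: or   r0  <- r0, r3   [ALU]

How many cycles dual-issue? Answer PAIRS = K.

PAIRS = 4

0. and.ALU @i0  | RAW r0
1. sub.ALU sll.ALU @i1&i2  | dual
2. add.ALU st.MEM @i3&i4  | dual
3. st.MEM @i5  | no-port MEM/MEM
4. ld.MEM or.ALU @i6&i7  | dual
5. mul.MUL @i8  | RAW r2
6. beq.BR @i9  | no-port BR/BR
7. bne.BR or.ALU @i10&i11  | dual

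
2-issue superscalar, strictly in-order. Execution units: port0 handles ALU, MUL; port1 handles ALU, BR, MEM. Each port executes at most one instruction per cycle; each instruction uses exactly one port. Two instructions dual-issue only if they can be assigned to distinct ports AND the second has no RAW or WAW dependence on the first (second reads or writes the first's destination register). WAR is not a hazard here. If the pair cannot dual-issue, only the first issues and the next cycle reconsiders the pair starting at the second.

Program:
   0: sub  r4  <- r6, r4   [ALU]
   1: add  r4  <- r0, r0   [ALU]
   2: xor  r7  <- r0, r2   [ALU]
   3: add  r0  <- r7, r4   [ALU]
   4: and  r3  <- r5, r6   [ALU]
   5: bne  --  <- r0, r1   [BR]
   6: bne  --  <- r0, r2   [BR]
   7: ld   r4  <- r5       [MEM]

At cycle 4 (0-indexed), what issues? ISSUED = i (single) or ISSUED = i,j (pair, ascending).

ISSUED = 6

t=0 i0:sub ; WAW r4
t=1 i1/i2:add xor ; dual
t=2 i3/i4:add and ; dual
t=3 i5:bne ; no-port BR/BR
t=4 i6:bne ; no-port BR/MEM
t=5 i7:ld ; tail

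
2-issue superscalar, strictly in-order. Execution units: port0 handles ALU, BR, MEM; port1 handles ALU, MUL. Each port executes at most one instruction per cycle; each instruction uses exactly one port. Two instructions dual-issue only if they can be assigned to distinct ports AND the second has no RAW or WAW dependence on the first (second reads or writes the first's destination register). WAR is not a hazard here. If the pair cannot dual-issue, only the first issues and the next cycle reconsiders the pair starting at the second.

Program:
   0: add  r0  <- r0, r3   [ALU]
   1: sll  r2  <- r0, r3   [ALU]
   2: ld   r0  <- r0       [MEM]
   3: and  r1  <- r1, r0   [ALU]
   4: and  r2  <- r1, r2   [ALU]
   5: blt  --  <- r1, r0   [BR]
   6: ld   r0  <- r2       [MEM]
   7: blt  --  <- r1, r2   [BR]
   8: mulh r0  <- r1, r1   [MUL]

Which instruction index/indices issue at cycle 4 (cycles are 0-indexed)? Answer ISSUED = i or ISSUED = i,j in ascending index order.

  cy0 -> i0 (add.ALU) RAW r0
  cy1 -> i1&i2 (sll.ALU+ld.MEM) 2-wide
  cy2 -> i3 (and.ALU) RAW r1
  cy3 -> i4&i5 (and.ALU+blt.BR) 2-wide
  cy4 -> i6 (ld.MEM) no-port MEM/BR
  cy5 -> i7&i8 (blt.BR+mulh.MUL) 2-wide

ISSUED = 6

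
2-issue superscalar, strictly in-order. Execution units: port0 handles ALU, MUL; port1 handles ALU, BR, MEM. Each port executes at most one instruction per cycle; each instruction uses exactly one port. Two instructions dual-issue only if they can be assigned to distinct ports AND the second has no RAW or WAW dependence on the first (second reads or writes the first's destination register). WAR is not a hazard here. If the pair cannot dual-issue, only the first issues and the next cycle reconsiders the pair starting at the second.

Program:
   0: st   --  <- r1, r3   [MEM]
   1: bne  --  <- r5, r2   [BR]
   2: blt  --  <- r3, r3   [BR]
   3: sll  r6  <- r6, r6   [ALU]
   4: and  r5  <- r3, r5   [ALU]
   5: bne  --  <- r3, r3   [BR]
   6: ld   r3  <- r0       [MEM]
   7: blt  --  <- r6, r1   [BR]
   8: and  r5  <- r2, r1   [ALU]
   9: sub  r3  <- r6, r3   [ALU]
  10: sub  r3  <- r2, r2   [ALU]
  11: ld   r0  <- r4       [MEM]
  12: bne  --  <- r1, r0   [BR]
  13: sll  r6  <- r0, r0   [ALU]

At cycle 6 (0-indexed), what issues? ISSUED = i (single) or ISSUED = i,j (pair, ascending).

[0] i0  st.MEM  -- no-port MEM/BR
[1] i1  bne.BR  -- no-port BR/BR
[2] i2+i3  blt.BR+sll.ALU  -- 2-wide
[3] i4+i5  and.ALU+bne.BR  -- 2-wide
[4] i6  ld.MEM  -- no-port MEM/BR
[5] i7+i8  blt.BR+and.ALU  -- 2-wide
[6] i9  sub.ALU  -- WAW r3
[7] i10+i11  sub.ALU+ld.MEM  -- 2-wide
[8] i12+i13  bne.BR+sll.ALU  -- 2-wide

ISSUED = 9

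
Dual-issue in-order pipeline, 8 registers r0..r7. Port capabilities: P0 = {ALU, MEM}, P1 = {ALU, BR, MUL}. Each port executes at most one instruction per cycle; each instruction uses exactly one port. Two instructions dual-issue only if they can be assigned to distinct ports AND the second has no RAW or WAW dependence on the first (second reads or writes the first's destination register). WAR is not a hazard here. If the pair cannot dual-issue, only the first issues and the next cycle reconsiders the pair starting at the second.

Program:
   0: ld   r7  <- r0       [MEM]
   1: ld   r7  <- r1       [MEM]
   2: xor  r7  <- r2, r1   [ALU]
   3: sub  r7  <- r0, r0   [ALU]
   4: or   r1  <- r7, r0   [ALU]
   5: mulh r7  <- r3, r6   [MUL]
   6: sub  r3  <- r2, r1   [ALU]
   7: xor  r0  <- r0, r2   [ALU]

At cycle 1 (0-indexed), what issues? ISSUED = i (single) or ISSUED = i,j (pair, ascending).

c0: i0 ld.MEM  no-port MEM/MEM
c1: i1 ld.MEM  WAW r7
c2: i2 xor.ALU  WAW r7
c3: i3 sub.ALU  RAW r7
c4: i4+i5 or.ALU/mulh.MUL  dual
c5: i6+i7 sub.ALU/xor.ALU  dual

ISSUED = 1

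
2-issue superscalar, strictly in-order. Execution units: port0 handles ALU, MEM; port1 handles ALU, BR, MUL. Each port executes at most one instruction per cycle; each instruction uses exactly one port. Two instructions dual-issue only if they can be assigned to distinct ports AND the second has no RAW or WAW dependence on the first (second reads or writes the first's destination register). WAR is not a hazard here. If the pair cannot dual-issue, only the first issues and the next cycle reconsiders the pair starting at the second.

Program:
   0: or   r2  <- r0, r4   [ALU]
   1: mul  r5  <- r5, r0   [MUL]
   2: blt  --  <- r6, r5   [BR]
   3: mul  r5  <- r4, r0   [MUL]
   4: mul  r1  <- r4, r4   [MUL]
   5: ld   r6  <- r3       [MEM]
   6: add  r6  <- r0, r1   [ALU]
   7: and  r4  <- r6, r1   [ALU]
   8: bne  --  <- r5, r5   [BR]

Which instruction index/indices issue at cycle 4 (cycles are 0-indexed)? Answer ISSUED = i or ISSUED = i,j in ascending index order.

ISSUED = 6

t=0 i0+i1:or.ALU+mul.MUL ; 2-wide
t=1 i2:blt.BR ; no-port BR/MUL
t=2 i3:mul.MUL ; no-port MUL/MUL
t=3 i4+i5:mul.MUL+ld.MEM ; 2-wide
t=4 i6:add.ALU ; RAW r6
t=5 i7+i8:and.ALU+bne.BR ; 2-wide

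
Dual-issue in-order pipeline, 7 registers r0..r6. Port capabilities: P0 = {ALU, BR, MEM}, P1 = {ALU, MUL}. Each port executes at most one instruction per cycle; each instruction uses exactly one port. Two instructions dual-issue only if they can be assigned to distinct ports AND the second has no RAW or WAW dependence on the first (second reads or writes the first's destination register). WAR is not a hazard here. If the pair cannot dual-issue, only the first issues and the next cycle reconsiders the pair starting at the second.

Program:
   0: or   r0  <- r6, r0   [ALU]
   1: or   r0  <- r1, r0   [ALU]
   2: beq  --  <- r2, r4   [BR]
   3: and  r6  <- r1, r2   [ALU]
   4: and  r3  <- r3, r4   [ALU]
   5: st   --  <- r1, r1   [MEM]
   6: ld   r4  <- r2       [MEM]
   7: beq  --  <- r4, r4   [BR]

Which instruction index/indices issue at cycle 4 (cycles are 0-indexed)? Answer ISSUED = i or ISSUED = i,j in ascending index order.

t=0 i0:or.ALU ; RAW+WAW r0
t=1 i1+i2:or.ALU;beq.BR ; dual
t=2 i3+i4:and.ALU;and.ALU ; dual
t=3 i5:st.MEM ; no-port MEM/MEM
t=4 i6:ld.MEM ; no-port MEM/BR
t=5 i7:beq.BR ; tail

ISSUED = 6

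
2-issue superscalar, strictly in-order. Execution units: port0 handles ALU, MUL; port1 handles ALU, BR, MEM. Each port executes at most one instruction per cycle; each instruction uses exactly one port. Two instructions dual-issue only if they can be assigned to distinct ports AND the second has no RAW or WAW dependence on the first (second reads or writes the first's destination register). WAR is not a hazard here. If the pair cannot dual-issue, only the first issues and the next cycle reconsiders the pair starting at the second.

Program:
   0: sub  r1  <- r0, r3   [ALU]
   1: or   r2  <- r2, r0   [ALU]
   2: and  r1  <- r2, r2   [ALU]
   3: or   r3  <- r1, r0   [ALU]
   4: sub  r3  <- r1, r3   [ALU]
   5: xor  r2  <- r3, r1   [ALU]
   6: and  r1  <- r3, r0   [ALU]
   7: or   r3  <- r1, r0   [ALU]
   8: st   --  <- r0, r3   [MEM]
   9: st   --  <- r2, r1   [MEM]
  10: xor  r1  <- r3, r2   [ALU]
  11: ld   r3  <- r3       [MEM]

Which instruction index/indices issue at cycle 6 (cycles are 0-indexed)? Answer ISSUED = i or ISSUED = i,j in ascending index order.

  cy0 -> i0&i1 (sub or) 2-wide
  cy1 -> i2 (and) RAW r1
  cy2 -> i3 (or) RAW+WAW r3
  cy3 -> i4 (sub) RAW r3
  cy4 -> i5&i6 (xor and) 2-wide
  cy5 -> i7 (or) RAW r3
  cy6 -> i8 (st) no-port MEM/MEM
  cy7 -> i9&i10 (st xor) 2-wide
  cy8 -> i11 (ld) tail

ISSUED = 8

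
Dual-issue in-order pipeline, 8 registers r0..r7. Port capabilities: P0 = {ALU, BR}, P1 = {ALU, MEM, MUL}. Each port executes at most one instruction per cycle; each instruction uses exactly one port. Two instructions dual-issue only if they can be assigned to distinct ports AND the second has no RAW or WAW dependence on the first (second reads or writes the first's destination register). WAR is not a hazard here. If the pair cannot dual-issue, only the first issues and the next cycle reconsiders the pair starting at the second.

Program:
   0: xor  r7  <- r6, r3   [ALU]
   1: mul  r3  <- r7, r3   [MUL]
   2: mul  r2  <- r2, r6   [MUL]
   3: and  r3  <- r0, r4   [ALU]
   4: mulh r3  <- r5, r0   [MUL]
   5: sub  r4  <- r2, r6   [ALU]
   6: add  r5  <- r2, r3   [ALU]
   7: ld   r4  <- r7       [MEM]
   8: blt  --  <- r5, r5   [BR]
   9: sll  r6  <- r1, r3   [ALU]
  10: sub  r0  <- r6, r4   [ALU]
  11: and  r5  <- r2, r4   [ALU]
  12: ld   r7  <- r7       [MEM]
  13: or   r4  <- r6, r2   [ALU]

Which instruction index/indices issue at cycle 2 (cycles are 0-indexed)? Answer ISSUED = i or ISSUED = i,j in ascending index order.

ISSUED = 2,3

0. xor.ALU @i0  | RAW r7
1. mul.MUL @i1  | no-port MUL/MUL
2. mul.MUL/and.ALU @i2+i3  | dual
3. mulh.MUL/sub.ALU @i4+i5  | dual
4. add.ALU/ld.MEM @i6+i7  | dual
5. blt.BR/sll.ALU @i8+i9  | dual
6. sub.ALU/and.ALU @i10+i11  | dual
7. ld.MEM/or.ALU @i12+i13  | dual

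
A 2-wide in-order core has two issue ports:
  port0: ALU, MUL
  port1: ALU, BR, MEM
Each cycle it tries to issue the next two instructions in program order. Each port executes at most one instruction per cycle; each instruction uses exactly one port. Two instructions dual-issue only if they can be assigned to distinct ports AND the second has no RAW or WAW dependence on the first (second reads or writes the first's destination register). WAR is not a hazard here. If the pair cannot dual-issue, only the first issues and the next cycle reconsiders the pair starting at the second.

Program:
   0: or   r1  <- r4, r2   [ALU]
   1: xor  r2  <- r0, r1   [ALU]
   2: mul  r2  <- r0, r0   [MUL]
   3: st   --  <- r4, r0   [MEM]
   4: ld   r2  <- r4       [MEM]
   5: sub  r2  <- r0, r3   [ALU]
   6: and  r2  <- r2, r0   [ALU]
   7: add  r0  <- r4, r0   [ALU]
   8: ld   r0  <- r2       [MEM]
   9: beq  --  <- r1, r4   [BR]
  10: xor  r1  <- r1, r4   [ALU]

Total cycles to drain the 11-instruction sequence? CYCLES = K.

CYCLES = 8

0. or.ALU @i0  | RAW r1
1. xor.ALU @i1  | WAW r2
2. mul.MUL/st.MEM @i2,i3  | pair
3. ld.MEM @i4  | WAW r2
4. sub.ALU @i5  | RAW+WAW r2
5. and.ALU/add.ALU @i6,i7  | pair
6. ld.MEM @i8  | no-port MEM/BR
7. beq.BR/xor.ALU @i9,i10  | pair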